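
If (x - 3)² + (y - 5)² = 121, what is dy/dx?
Differentiate both sides with respect to x, treating y as y(x). By the chain rule, any term containing y contributes a factor of y' = dy/dx when we differentiate it.

Move every term to one side and write the relation as F(x, y) = 0. Term by term,
  d/dx[(x - 3)^2] = 2x - 6
  d/dx[(y - 5)^2] = 2·y'(y - 5)
  d/dx[-121] = 0

The pieces without y' make up ∂F/∂x and the coefficient of y' is ∂F/∂y:
  ∂F/∂x = 2x - 6,
  ∂F/∂y = 2y - 10.

Since d/dx[F] = ∂F/∂x + (∂F/∂y)·y' = 0, solve for y':
  (∂F/∂y)·y' = -∂F/∂x
  dy/dx = -(∂F/∂x)/(∂F/∂y) = -(2x - 6)/(2y - 10) = (3 - x)/(y - 5)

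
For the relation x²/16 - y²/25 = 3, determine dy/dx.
Differentiate both sides with respect to x, treating y as y(x). By the chain rule, any term containing y contributes a factor of y' = dy/dx when we differentiate it.

Move every term to one side and write the relation as F(x, y) = 0. Term by term,
  d/dx[x^2/16] = x/8
  d/dx[-y^2/25] = -2y·y'/25
  d/dx[-3] = 0

The pieces without y' make up ∂F/∂x and the coefficient of y' is ∂F/∂y:
  ∂F/∂x = x/8,
  ∂F/∂y = -2y/25.

Since d/dx[F] = ∂F/∂x + (∂F/∂y)·y' = 0, solve for y':
  (∂F/∂y)·y' = -∂F/∂x
  dy/dx = -(∂F/∂x)/(∂F/∂y) = -(x/8)/(-2y/25) = 25x/(16y)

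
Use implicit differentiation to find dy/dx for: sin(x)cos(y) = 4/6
Differentiate both sides with respect to x, treating y as y(x). By the chain rule, any term containing y contributes a factor of y' = dy/dx when we differentiate it.

Move every term to one side and write the relation as F(x, y) = 0. Term by term,
  d/dx[sin(x)·cos(y)] = -y'·sin(x)·sin(y) + cos(x)·cos(y)
  d/dx[-2/3] = 0

The pieces without y' make up ∂F/∂x and the coefficient of y' is ∂F/∂y:
  ∂F/∂x = cos(x)·cos(y),
  ∂F/∂y = -sin(x)·sin(y).

Since d/dx[F] = ∂F/∂x + (∂F/∂y)·y' = 0, solve for y':
  (∂F/∂y)·y' = -∂F/∂x
  dy/dx = -(∂F/∂x)/(∂F/∂y) = -(cos(x)·cos(y))/(-sin(x)·sin(y)) = 1/(tan(x)·tan(y))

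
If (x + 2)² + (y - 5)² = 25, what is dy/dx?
Differentiate both sides with respect to x, treating y as y(x). By the chain rule, any term containing y contributes a factor of y' = dy/dx when we differentiate it.

Move every term to one side and write the relation as F(x, y) = 0. Term by term,
  d/dx[(x + 2)^2] = 2x + 4
  d/dx[(y - 5)^2] = 2·y'(y - 5)
  d/dx[-25] = 0

The pieces without y' make up ∂F/∂x and the coefficient of y' is ∂F/∂y:
  ∂F/∂x = 2x + 4,
  ∂F/∂y = 2y - 10.

Since d/dx[F] = ∂F/∂x + (∂F/∂y)·y' = 0, solve for y':
  (∂F/∂y)·y' = -∂F/∂x
  dy/dx = -(∂F/∂x)/(∂F/∂y) = -(2x + 4)/(2y - 10) = (-x - 2)/(y - 5)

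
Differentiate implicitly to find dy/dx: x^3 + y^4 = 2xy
Differentiate the relation implicitly: treat y = y(x) and apply the chain rule, so every y-derivative picks up a y' = dy/dx factor.

With everything moved to the left-hand side, differentiate term by term:
  d/dx[x^3] = 3x^2
  d/dx[-2xy] = -2x·y' - 2y
  d/dx[y^4] = 4y^3·y'

Separating the contributions that come from x directly and those that come through y:
  without y':      3x^2 - 2y
  multiplying y':  -2x + 4y^3

so (3x^2 - 2y) + (-2x + 4y^3)·y' = 0, and therefore
  dy/dx = -(3x^2 - 2y)/(-2x + 4y^3) = (3x^2/2 - y)/(x - 2y^3)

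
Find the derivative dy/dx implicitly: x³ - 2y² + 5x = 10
Take d/dx of both sides. Since y is implicitly a function of x, the chain rule attaches a y' = dy/dx factor whenever we differentiate through y.

Set F(x, y) = (left side) − (right side), so the curve is F = 0. Differentiating each term of F:
  d/dx[x^3] = 3x^2
  d/dx[5x] = 5
  d/dx[-2y^2] = -4y·y'
  d/dx[-10] = 0

Collecting, the y'-free part is the partial derivative in x and the y' coefficient is the partial derivative in y:
  ∂F/∂x = 3x^2 + 5
  ∂F/∂y = -4y

so d/dx[F(x, y(x))] = ∂F/∂x + (∂F/∂y)·y' = 0. Rearranging,
  dy/dx = -(∂F/∂x)/(∂F/∂y) = -(3x^2 + 5)/(-4y) = (3x^2 + 5)/(4y)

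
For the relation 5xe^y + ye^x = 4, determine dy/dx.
Take d/dx of both sides. Since y is implicitly a function of x, the chain rule attaches a y' = dy/dx factor whenever we differentiate through y.

Set F(x, y) = (left side) − (right side), so the curve is F = 0. Differentiating each term of F:
  d/dx[5x·e^(y)] = 5x·y'·e^(y) + 5e^(y)
  d/dx[y·e^(x)] = y·e^(x) + y'·e^(x)
  d/dx[-4] = 0

Collecting, the y'-free part is the partial derivative in x and the y' coefficient is the partial derivative in y:
  ∂F/∂x = y·e^(x) + 5e^(y)
  ∂F/∂y = 5x·e^(y) + e^(x)

so d/dx[F(x, y(x))] = ∂F/∂x + (∂F/∂y)·y' = 0. Rearranging,
  dy/dx = -(∂F/∂x)/(∂F/∂y) = -(y·e^(x) + 5e^(y))/(5x·e^(y) + e^(x)) = (-y·e^(x) - 5e^(y))/(5x·e^(y) + e^(x))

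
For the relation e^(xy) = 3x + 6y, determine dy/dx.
Take d/dx of both sides. Since y is implicitly a function of x, the chain rule attaches a y' = dy/dx factor whenever we differentiate through y.

Set F(x, y) = (left side) − (right side), so the curve is F = 0. Differentiating each term of F:
  d/dx[-3x] = -3
  d/dx[-6y] = -6·y'
  d/dx[e^(xy)] = (x·y' + y)·e^(xy)

Collecting, the y'-free part is the partial derivative in x and the y' coefficient is the partial derivative in y:
  ∂F/∂x = y·e^(xy) - 3
  ∂F/∂y = x·e^(xy) - 6

so d/dx[F(x, y(x))] = ∂F/∂x + (∂F/∂y)·y' = 0. Rearranging,
  dy/dx = -(∂F/∂x)/(∂F/∂y) = -(y·e^(xy) - 3)/(x·e^(xy) - 6) = (-y·e^(xy) + 3)/(x·e^(xy) - 6)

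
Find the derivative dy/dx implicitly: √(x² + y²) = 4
Apply d/dx to both sides, remembering that y depends on x. Each occurrence of y therefore brings in a y' = dy/dx via the chain rule.

With F(x, y) equal to the left-hand side minus the right, differentiate F term by term:
  d/dx[√(x^2 + y^2)] = (x + y·y')/√(x^2 + y^2)
  d/dx[-4] = 0
Adding these up, d/dx[F] = 0 becomes
  (x/√(x^2 + y^2)) + (y/√(x^2 + y^2))·y' = 0,
so isolating y',
  dy/dx = -(x/√(x^2 + y^2))/(y/√(x^2 + y^2)) = -x/y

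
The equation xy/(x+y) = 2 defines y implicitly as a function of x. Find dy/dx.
Take d/dx of both sides. Since y is implicitly a function of x, the chain rule attaches a y' = dy/dx factor whenever we differentiate through y.

Set F(x, y) = (left side) − (right side), so the curve is F = 0. Differentiating each term of F:
  d/dx[xy/(x + y)] = xy(-y' - 1)/(x + y)^2 + x·y'/(x + y) + y/(x + y)
  d/dx[-2] = 0

Collecting, the y'-free part is the partial derivative in x and the y' coefficient is the partial derivative in y:
  ∂F/∂x = -xy/(x + y)^2 + y/(x + y)
  ∂F/∂y = -xy/(x + y)^2 + x/(x + y)

so d/dx[F(x, y(x))] = ∂F/∂x + (∂F/∂y)·y' = 0. Rearranging,
  dy/dx = -(∂F/∂x)/(∂F/∂y) = -(-xy/(x + y)^2 + y/(x + y))/(-xy/(x + y)^2 + x/(x + y))
        = -(y^2/(x + y)^2)/(x^2/(x + y)^2) = -y^2/x^2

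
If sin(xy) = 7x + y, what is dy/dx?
Differentiate the relation implicitly: treat y = y(x) and apply the chain rule, so every y-derivative picks up a y' = dy/dx factor.

With everything moved to the left-hand side, differentiate term by term:
  d/dx[-7x] = -7
  d/dx[-y] = -y'
  d/dx[sin(xy)] = (x·y' + y)·cos(xy)

Separating the contributions that come from x directly and those that come through y:
  without y':      y·cos(xy) - 7
  multiplying y':  x·cos(xy) - 1

so (y·cos(xy) - 7) + (x·cos(xy) - 1)·y' = 0, and therefore
  dy/dx = -(y·cos(xy) - 7)/(x·cos(xy) - 1) = (-y·cos(xy) + 7)/(x·cos(xy) - 1)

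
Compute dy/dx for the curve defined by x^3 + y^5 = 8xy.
Differentiate the relation implicitly: treat y = y(x) and apply the chain rule, so every y-derivative picks up a y' = dy/dx factor.

With everything moved to the left-hand side, differentiate term by term:
  d/dx[x^3] = 3x^2
  d/dx[-8xy] = -8x·y' - 8y
  d/dx[y^5] = 5y^4·y'

Separating the contributions that come from x directly and those that come through y:
  without y':      3x^2 - 8y
  multiplying y':  -8x + 5y^4

so (3x^2 - 8y) + (-8x + 5y^4)·y' = 0, and therefore
  dy/dx = -(3x^2 - 8y)/(-8x + 5y^4) = (3x^2 - 8y)/(8x - 5y^4)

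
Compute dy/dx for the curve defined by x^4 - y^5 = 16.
Take d/dx of both sides. Since y is implicitly a function of x, the chain rule attaches a y' = dy/dx factor whenever we differentiate through y.

Set F(x, y) = (left side) − (right side), so the curve is F = 0. Differentiating each term of F:
  d/dx[x^4] = 4x^3
  d/dx[-y^5] = -5y^4·y'
  d/dx[-16] = 0

Collecting, the y'-free part is the partial derivative in x and the y' coefficient is the partial derivative in y:
  ∂F/∂x = 4x^3
  ∂F/∂y = -5y^4

so d/dx[F(x, y(x))] = ∂F/∂x + (∂F/∂y)·y' = 0. Rearranging,
  dy/dx = -(∂F/∂x)/(∂F/∂y) = -(4x^3)/(-5y^4) = 4x^3/(5y^4)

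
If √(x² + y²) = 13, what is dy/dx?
Differentiate both sides with respect to x, treating y as y(x). By the chain rule, any term containing y contributes a factor of y' = dy/dx when we differentiate it.

Move every term to one side and write the relation as F(x, y) = 0. Term by term,
  d/dx[√(x^2 + y^2)] = (x + y·y')/√(x^2 + y^2)
  d/dx[-13] = 0

The pieces without y' make up ∂F/∂x and the coefficient of y' is ∂F/∂y:
  ∂F/∂x = x/√(x^2 + y^2),
  ∂F/∂y = y/√(x^2 + y^2).

Since d/dx[F] = ∂F/∂x + (∂F/∂y)·y' = 0, solve for y':
  (∂F/∂y)·y' = -∂F/∂x
  dy/dx = -(∂F/∂x)/(∂F/∂y) = -(x/√(x^2 + y^2))/(y/√(x^2 + y^2)) = -x/y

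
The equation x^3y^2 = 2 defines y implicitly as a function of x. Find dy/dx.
Apply d/dx to both sides, remembering that y depends on x. Each occurrence of y therefore brings in a y' = dy/dx via the chain rule.

With F(x, y) equal to the left-hand side minus the right, differentiate F term by term:
  d/dx[x^3y^2] = 2x^3y·y' + 3x^2y^2
  d/dx[-2] = 0
Adding these up, d/dx[F] = 0 becomes
  (3x^2y^2) + (2x^3y)·y' = 0,
so isolating y',
  dy/dx = -(3x^2y^2)/(2x^3y) = -3y/(2x)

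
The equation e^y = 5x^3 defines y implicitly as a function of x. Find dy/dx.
Differentiate the relation implicitly: treat y = y(x) and apply the chain rule, so every y-derivative picks up a y' = dy/dx factor.

With everything moved to the left-hand side, differentiate term by term:
  d/dx[-5x^3] = -15x^2
  d/dx[e^(y)] = y'·e^(y)

Separating the contributions that come from x directly and those that come through y:
  without y':      -15x^2
  multiplying y':  e^(y)

so (-15x^2) + (e^(y))·y' = 0, and therefore
  dy/dx = -(-15x^2)/(e^(y)) = 15x^2e^(-y)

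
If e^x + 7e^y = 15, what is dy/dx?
Apply d/dx to both sides, remembering that y depends on x. Each occurrence of y therefore brings in a y' = dy/dx via the chain rule.

With F(x, y) equal to the left-hand side minus the right, differentiate F term by term:
  d/dx[e^(x)] = e^(x)
  d/dx[7e^(y)] = 7·y'·e^(y)
  d/dx[-15] = 0
Adding these up, d/dx[F] = 0 becomes
  (e^(x)) + (7e^(y))·y' = 0,
so isolating y',
  dy/dx = -(e^(x))/(7e^(y)) = -e^(x - y)/7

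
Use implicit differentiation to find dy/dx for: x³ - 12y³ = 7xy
Take d/dx of both sides. Since y is implicitly a function of x, the chain rule attaches a y' = dy/dx factor whenever we differentiate through y.

Set F(x, y) = (left side) − (right side), so the curve is F = 0. Differentiating each term of F:
  d/dx[x^3] = 3x^2
  d/dx[-7xy] = -7x·y' - 7y
  d/dx[-12y^3] = -36y^2·y'

Collecting, the y'-free part is the partial derivative in x and the y' coefficient is the partial derivative in y:
  ∂F/∂x = 3x^2 - 7y
  ∂F/∂y = -7x - 36y^2

so d/dx[F(x, y(x))] = ∂F/∂x + (∂F/∂y)·y' = 0. Rearranging,
  dy/dx = -(∂F/∂x)/(∂F/∂y) = -(3x^2 - 7y)/(-7x - 36y^2) = (3x^2 - 7y)/(7x + 36y^2)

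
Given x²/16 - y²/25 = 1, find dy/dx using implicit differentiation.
Apply d/dx to both sides, remembering that y depends on x. Each occurrence of y therefore brings in a y' = dy/dx via the chain rule.

With F(x, y) equal to the left-hand side minus the right, differentiate F term by term:
  d/dx[x^2/16] = x/8
  d/dx[-y^2/25] = -2y·y'/25
  d/dx[-1] = 0
Adding these up, d/dx[F] = 0 becomes
  (x/8) + (-2y/25)·y' = 0,
so isolating y',
  dy/dx = -(x/8)/(-2y/25) = 25x/(16y)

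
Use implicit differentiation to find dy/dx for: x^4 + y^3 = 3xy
Differentiate the relation implicitly: treat y = y(x) and apply the chain rule, so every y-derivative picks up a y' = dy/dx factor.

With everything moved to the left-hand side, differentiate term by term:
  d/dx[x^4] = 4x^3
  d/dx[-3xy] = -3x·y' - 3y
  d/dx[y^3] = 3y^2·y'

Separating the contributions that come from x directly and those that come through y:
  without y':      4x^3 - 3y
  multiplying y':  -3x + 3y^2

so (4x^3 - 3y) + (-3x + 3y^2)·y' = 0, and therefore
  dy/dx = -(4x^3 - 3y)/(-3x + 3y^2) = (4x^3/3 - y)/(x - y^2)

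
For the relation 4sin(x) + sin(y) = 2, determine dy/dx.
Take d/dx of both sides. Since y is implicitly a function of x, the chain rule attaches a y' = dy/dx factor whenever we differentiate through y.

Set F(x, y) = (left side) − (right side), so the curve is F = 0. Differentiating each term of F:
  d/dx[4sin(x)] = 4cos(x)
  d/dx[sin(y)] = y'·cos(y)
  d/dx[-2] = 0

Collecting, the y'-free part is the partial derivative in x and the y' coefficient is the partial derivative in y:
  ∂F/∂x = 4cos(x)
  ∂F/∂y = cos(y)

so d/dx[F(x, y(x))] = ∂F/∂x + (∂F/∂y)·y' = 0. Rearranging,
  dy/dx = -(∂F/∂x)/(∂F/∂y) = -(4cos(x))/(cos(y)) = -4cos(x)/cos(y)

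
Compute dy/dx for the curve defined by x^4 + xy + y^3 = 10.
Take d/dx of both sides. Since y is implicitly a function of x, the chain rule attaches a y' = dy/dx factor whenever we differentiate through y.

Set F(x, y) = (left side) − (right side), so the curve is F = 0. Differentiating each term of F:
  d/dx[x^4] = 4x^3
  d/dx[xy] = x·y' + y
  d/dx[y^3] = 3y^2·y'
  d/dx[-10] = 0

Collecting, the y'-free part is the partial derivative in x and the y' coefficient is the partial derivative in y:
  ∂F/∂x = 4x^3 + y
  ∂F/∂y = x + 3y^2

so d/dx[F(x, y(x))] = ∂F/∂x + (∂F/∂y)·y' = 0. Rearranging,
  dy/dx = -(∂F/∂x)/(∂F/∂y) = -(4x^3 + y)/(x + 3y^2) = (-4x^3 - y)/(x + 3y^2)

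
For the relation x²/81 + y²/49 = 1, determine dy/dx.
Take d/dx of both sides. Since y is implicitly a function of x, the chain rule attaches a y' = dy/dx factor whenever we differentiate through y.

Set F(x, y) = (left side) − (right side), so the curve is F = 0. Differentiating each term of F:
  d/dx[x^2/81] = 2x/81
  d/dx[y^2/49] = 2y·y'/49
  d/dx[-1] = 0

Collecting, the y'-free part is the partial derivative in x and the y' coefficient is the partial derivative in y:
  ∂F/∂x = 2x/81
  ∂F/∂y = 2y/49

so d/dx[F(x, y(x))] = ∂F/∂x + (∂F/∂y)·y' = 0. Rearranging,
  dy/dx = -(∂F/∂x)/(∂F/∂y) = -(2x/81)/(2y/49) = -49x/(81y)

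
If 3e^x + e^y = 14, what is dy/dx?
Differentiate the relation implicitly: treat y = y(x) and apply the chain rule, so every y-derivative picks up a y' = dy/dx factor.

With everything moved to the left-hand side, differentiate term by term:
  d/dx[3e^(x)] = 3e^(x)
  d/dx[e^(y)] = y'·e^(y)
  d/dx[-14] = 0

Separating the contributions that come from x directly and those that come through y:
  without y':      3e^(x)
  multiplying y':  e^(y)

so (3e^(x)) + (e^(y))·y' = 0, and therefore
  dy/dx = -(3e^(x))/(e^(y)) = -3e^(x - y)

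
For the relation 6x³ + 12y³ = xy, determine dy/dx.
Differentiate both sides with respect to x, treating y as y(x). By the chain rule, any term containing y contributes a factor of y' = dy/dx when we differentiate it.

Move every term to one side and write the relation as F(x, y) = 0. Term by term,
  d/dx[6x^3] = 18x^2
  d/dx[-xy] = -x·y' - y
  d/dx[12y^3] = 36y^2·y'

The pieces without y' make up ∂F/∂x and the coefficient of y' is ∂F/∂y:
  ∂F/∂x = 18x^2 - y,
  ∂F/∂y = -x + 36y^2.

Since d/dx[F] = ∂F/∂x + (∂F/∂y)·y' = 0, solve for y':
  (∂F/∂y)·y' = -∂F/∂x
  dy/dx = -(∂F/∂x)/(∂F/∂y) = -(18x^2 - y)/(-x + 36y^2) = (18x^2 - y)/(x - 36y^2)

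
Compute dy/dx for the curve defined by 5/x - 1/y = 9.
Apply d/dx to both sides, remembering that y depends on x. Each occurrence of y therefore brings in a y' = dy/dx via the chain rule.

With F(x, y) equal to the left-hand side minus the right, differentiate F term by term:
  d/dx[-1/y] = y'/y^2
  d/dx[5/x] = -5/x^2
  d/dx[-9] = 0
Adding these up, d/dx[F] = 0 becomes
  (-5/x^2) + (y^(-2))·y' = 0,
so isolating y',
  dy/dx = -(-5/x^2)/(y^(-2)) = 5y^2/x^2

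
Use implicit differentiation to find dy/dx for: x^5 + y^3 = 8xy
Differentiate the relation implicitly: treat y = y(x) and apply the chain rule, so every y-derivative picks up a y' = dy/dx factor.

With everything moved to the left-hand side, differentiate term by term:
  d/dx[x^5] = 5x^4
  d/dx[-8xy] = -8x·y' - 8y
  d/dx[y^3] = 3y^2·y'

Separating the contributions that come from x directly and those that come through y:
  without y':      5x^4 - 8y
  multiplying y':  -8x + 3y^2

so (5x^4 - 8y) + (-8x + 3y^2)·y' = 0, and therefore
  dy/dx = -(5x^4 - 8y)/(-8x + 3y^2) = (5x^4 - 8y)/(8x - 3y^2)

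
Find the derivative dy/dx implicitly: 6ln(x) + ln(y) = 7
Take d/dx of both sides. Since y is implicitly a function of x, the chain rule attaches a y' = dy/dx factor whenever we differentiate through y.

Set F(x, y) = (left side) − (right side), so the curve is F = 0. Differentiating each term of F:
  d/dx[6ln(x)] = 6/x
  d/dx[ln(y)] = y'/y
  d/dx[-7] = 0

Collecting, the y'-free part is the partial derivative in x and the y' coefficient is the partial derivative in y:
  ∂F/∂x = 6/x
  ∂F/∂y = 1/y

so d/dx[F(x, y(x))] = ∂F/∂x + (∂F/∂y)·y' = 0. Rearranging,
  dy/dx = -(∂F/∂x)/(∂F/∂y) = -(6/x)/(1/y) = -6y/x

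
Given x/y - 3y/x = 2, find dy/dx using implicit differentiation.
Apply d/dx to both sides, remembering that y depends on x. Each occurrence of y therefore brings in a y' = dy/dx via the chain rule.

With F(x, y) equal to the left-hand side minus the right, differentiate F term by term:
  d/dx[x/y] = -x·y'/y^2 + 1/y
  d/dx[-3y/x] = -3·y'/x + 3y/x^2
  d/dx[-2] = 0
Adding these up, d/dx[F] = 0 becomes
  (1/y + 3y/x^2) + (-x/y^2 - 3/x)·y' = 0,
so isolating y',
  dy/dx = -(1/y + 3y/x^2)/(-x/y^2 - 3/x)
        = -((x^2 + 3y^2)/(x^2y))/(-(x^2 + 3y^2)/(xy^2)) = y/x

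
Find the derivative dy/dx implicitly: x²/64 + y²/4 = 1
Differentiate the relation implicitly: treat y = y(x) and apply the chain rule, so every y-derivative picks up a y' = dy/dx factor.

With everything moved to the left-hand side, differentiate term by term:
  d/dx[x^2/64] = x/32
  d/dx[y^2/4] = y·y'/2
  d/dx[-1] = 0

Separating the contributions that come from x directly and those that come through y:
  without y':      x/32
  multiplying y':  y/2

so (x/32) + (y/2)·y' = 0, and therefore
  dy/dx = -(x/32)/(y/2) = -x/(16y)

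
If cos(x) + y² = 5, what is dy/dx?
Differentiate the relation implicitly: treat y = y(x) and apply the chain rule, so every y-derivative picks up a y' = dy/dx factor.

With everything moved to the left-hand side, differentiate term by term:
  d/dx[y^2] = 2y·y'
  d/dx[cos(x)] = -sin(x)
  d/dx[-5] = 0

Separating the contributions that come from x directly and those that come through y:
  without y':      -sin(x)
  multiplying y':  2y

so (-sin(x)) + (2y)·y' = 0, and therefore
  dy/dx = -(-sin(x))/(2y) = sin(x)/(2y)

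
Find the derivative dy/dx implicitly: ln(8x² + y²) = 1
Differentiate the relation implicitly: treat y = y(x) and apply the chain rule, so every y-derivative picks up a y' = dy/dx factor.

With everything moved to the left-hand side, differentiate term by term:
  d/dx[ln(8x^2 + y^2)] = (16x + 2y·y')/(8x^2 + y^2)
  d/dx[-1] = 0

Separating the contributions that come from x directly and those that come through y:
  without y':      16x/(8x^2 + y^2)
  multiplying y':  2y/(8x^2 + y^2)

so (16x/(8x^2 + y^2)) + (2y/(8x^2 + y^2))·y' = 0, and therefore
  dy/dx = -(16x/(8x^2 + y^2))/(2y/(8x^2 + y^2)) = -8x/y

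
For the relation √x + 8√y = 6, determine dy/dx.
Differentiate both sides with respect to x, treating y as y(x). By the chain rule, any term containing y contributes a factor of y' = dy/dx when we differentiate it.

Move every term to one side and write the relation as F(x, y) = 0. Term by term,
  d/dx[√(x)] = 1/(2√(x))
  d/dx[8√(y)] = 4·y'/√(y)
  d/dx[-6] = 0

The pieces without y' make up ∂F/∂x and the coefficient of y' is ∂F/∂y:
  ∂F/∂x = 1/(2√(x)),
  ∂F/∂y = 4/√(y).

Since d/dx[F] = ∂F/∂x + (∂F/∂y)·y' = 0, solve for y':
  (∂F/∂y)·y' = -∂F/∂x
  dy/dx = -(∂F/∂x)/(∂F/∂y) = -(1/(2√(x)))/(4/√(y)) = -√(y)/(8√(x))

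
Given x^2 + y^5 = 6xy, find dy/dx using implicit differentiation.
Differentiate the relation implicitly: treat y = y(x) and apply the chain rule, so every y-derivative picks up a y' = dy/dx factor.

With everything moved to the left-hand side, differentiate term by term:
  d/dx[x^2] = 2x
  d/dx[-6xy] = -6x·y' - 6y
  d/dx[y^5] = 5y^4·y'

Separating the contributions that come from x directly and those that come through y:
  without y':      2x - 6y
  multiplying y':  -6x + 5y^4

so (2x - 6y) + (-6x + 5y^4)·y' = 0, and therefore
  dy/dx = -(2x - 6y)/(-6x + 5y^4) = 2(x - 3y)/(6x - 5y^4)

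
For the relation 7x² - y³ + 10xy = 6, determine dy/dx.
Apply d/dx to both sides, remembering that y depends on x. Each occurrence of y therefore brings in a y' = dy/dx via the chain rule.

With F(x, y) equal to the left-hand side minus the right, differentiate F term by term:
  d/dx[7x^2] = 14x
  d/dx[10xy] = 10x·y' + 10y
  d/dx[-y^3] = -3y^2·y'
  d/dx[-6] = 0
Adding these up, d/dx[F] = 0 becomes
  (14x + 10y) + (10x - 3y^2)·y' = 0,
so isolating y',
  dy/dx = -(14x + 10y)/(10x - 3y^2) = 2(-7x - 5y)/(10x - 3y^2)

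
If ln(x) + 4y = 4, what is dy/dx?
Take d/dx of both sides. Since y is implicitly a function of x, the chain rule attaches a y' = dy/dx factor whenever we differentiate through y.

Set F(x, y) = (left side) − (right side), so the curve is F = 0. Differentiating each term of F:
  d/dx[4y] = 4·y'
  d/dx[ln(x)] = 1/x
  d/dx[-4] = 0

Collecting, the y'-free part is the partial derivative in x and the y' coefficient is the partial derivative in y:
  ∂F/∂x = 1/x
  ∂F/∂y = 4

so d/dx[F(x, y(x))] = ∂F/∂x + (∂F/∂y)·y' = 0. Rearranging,
  dy/dx = -(∂F/∂x)/(∂F/∂y) = -(1/x)/(4) = -1/(4x)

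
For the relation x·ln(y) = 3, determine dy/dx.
Differentiate both sides with respect to x, treating y as y(x). By the chain rule, any term containing y contributes a factor of y' = dy/dx when we differentiate it.

Move every term to one side and write the relation as F(x, y) = 0. Term by term,
  d/dx[x·ln(y)] = x·y'/y + ln(y)
  d/dx[-3] = 0

The pieces without y' make up ∂F/∂x and the coefficient of y' is ∂F/∂y:
  ∂F/∂x = ln(y),
  ∂F/∂y = x/y.

Since d/dx[F] = ∂F/∂x + (∂F/∂y)·y' = 0, solve for y':
  (∂F/∂y)·y' = -∂F/∂x
  dy/dx = -(∂F/∂x)/(∂F/∂y) = -(ln(y))/(x/y) = -y·ln(y)/x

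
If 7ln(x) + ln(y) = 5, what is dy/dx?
Differentiate both sides with respect to x, treating y as y(x). By the chain rule, any term containing y contributes a factor of y' = dy/dx when we differentiate it.

Move every term to one side and write the relation as F(x, y) = 0. Term by term,
  d/dx[7ln(x)] = 7/x
  d/dx[ln(y)] = y'/y
  d/dx[-5] = 0

The pieces without y' make up ∂F/∂x and the coefficient of y' is ∂F/∂y:
  ∂F/∂x = 7/x,
  ∂F/∂y = 1/y.

Since d/dx[F] = ∂F/∂x + (∂F/∂y)·y' = 0, solve for y':
  (∂F/∂y)·y' = -∂F/∂x
  dy/dx = -(∂F/∂x)/(∂F/∂y) = -(7/x)/(1/y) = -7y/x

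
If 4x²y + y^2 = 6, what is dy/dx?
Take d/dx of both sides. Since y is implicitly a function of x, the chain rule attaches a y' = dy/dx factor whenever we differentiate through y.

Set F(x, y) = (left side) − (right side), so the curve is F = 0. Differentiating each term of F:
  d/dx[4x^2y] = 4x^2·y' + 8xy
  d/dx[y^2] = 2y·y'
  d/dx[-6] = 0

Collecting, the y'-free part is the partial derivative in x and the y' coefficient is the partial derivative in y:
  ∂F/∂x = 8xy
  ∂F/∂y = 4x^2 + 2y

so d/dx[F(x, y(x))] = ∂F/∂x + (∂F/∂y)·y' = 0. Rearranging,
  dy/dx = -(∂F/∂x)/(∂F/∂y) = -(8xy)/(4x^2 + 2y) = -4xy/(2x^2 + y)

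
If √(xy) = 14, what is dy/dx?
Differentiate the relation implicitly: treat y = y(x) and apply the chain rule, so every y-derivative picks up a y' = dy/dx factor.

With everything moved to the left-hand side, differentiate term by term:
  d/dx[√(xy)] = √(xy)(x·y'/2 + y/2)/(xy)
  d/dx[-14] = 0

Separating the contributions that come from x directly and those that come through y:
  without y':      √(xy)/(2x)
  multiplying y':  √(xy)/(2y)

so (√(xy)/(2x)) + (√(xy)/(2y))·y' = 0, and therefore
  dy/dx = -(√(xy)/(2x))/(√(xy)/(2y)) = -y/x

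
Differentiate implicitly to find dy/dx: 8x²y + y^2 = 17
Take d/dx of both sides. Since y is implicitly a function of x, the chain rule attaches a y' = dy/dx factor whenever we differentiate through y.

Set F(x, y) = (left side) − (right side), so the curve is F = 0. Differentiating each term of F:
  d/dx[8x^2y] = 8x^2·y' + 16xy
  d/dx[y^2] = 2y·y'
  d/dx[-17] = 0

Collecting, the y'-free part is the partial derivative in x and the y' coefficient is the partial derivative in y:
  ∂F/∂x = 16xy
  ∂F/∂y = 8x^2 + 2y

so d/dx[F(x, y(x))] = ∂F/∂x + (∂F/∂y)·y' = 0. Rearranging,
  dy/dx = -(∂F/∂x)/(∂F/∂y) = -(16xy)/(8x^2 + 2y) = -8xy/(4x^2 + y)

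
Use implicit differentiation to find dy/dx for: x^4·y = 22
Apply d/dx to both sides, remembering that y depends on x. Each occurrence of y therefore brings in a y' = dy/dx via the chain rule.

With F(x, y) equal to the left-hand side minus the right, differentiate F term by term:
  d/dx[x^4y] = x^4·y' + 4x^3y
  d/dx[-22] = 0
Adding these up, d/dx[F] = 0 becomes
  (4x^3y) + (x^4)·y' = 0,
so isolating y',
  dy/dx = -(4x^3y)/(x^4) = -4y/x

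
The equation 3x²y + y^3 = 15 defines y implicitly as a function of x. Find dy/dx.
Take d/dx of both sides. Since y is implicitly a function of x, the chain rule attaches a y' = dy/dx factor whenever we differentiate through y.

Set F(x, y) = (left side) − (right side), so the curve is F = 0. Differentiating each term of F:
  d/dx[3x^2y] = 3x^2·y' + 6xy
  d/dx[y^3] = 3y^2·y'
  d/dx[-15] = 0

Collecting, the y'-free part is the partial derivative in x and the y' coefficient is the partial derivative in y:
  ∂F/∂x = 6xy
  ∂F/∂y = 3x^2 + 3y^2

so d/dx[F(x, y(x))] = ∂F/∂x + (∂F/∂y)·y' = 0. Rearranging,
  dy/dx = -(∂F/∂x)/(∂F/∂y) = -(6xy)/(3x^2 + 3y^2) = -2xy/(x^2 + y^2)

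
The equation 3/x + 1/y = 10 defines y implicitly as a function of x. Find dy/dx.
Take d/dx of both sides. Since y is implicitly a function of x, the chain rule attaches a y' = dy/dx factor whenever we differentiate through y.

Set F(x, y) = (left side) − (right side), so the curve is F = 0. Differentiating each term of F:
  d/dx[1/y] = -y'/y^2
  d/dx[3/x] = -3/x^2
  d/dx[-10] = 0

Collecting, the y'-free part is the partial derivative in x and the y' coefficient is the partial derivative in y:
  ∂F/∂x = -3/x^2
  ∂F/∂y = -1/y^2

so d/dx[F(x, y(x))] = ∂F/∂x + (∂F/∂y)·y' = 0. Rearranging,
  dy/dx = -(∂F/∂x)/(∂F/∂y) = -(-3/x^2)/(-1/y^2) = -3y^2/x^2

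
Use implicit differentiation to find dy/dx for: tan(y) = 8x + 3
Differentiate the relation implicitly: treat y = y(x) and apply the chain rule, so every y-derivative picks up a y' = dy/dx factor.

With everything moved to the left-hand side, differentiate term by term:
  d/dx[-8x] = -8
  d/dx[tan(y)] = y'(tan(y)^2 + 1)
  d/dx[-3] = 0

Separating the contributions that come from x directly and those that come through y:
  without y':      -8
  multiplying y':  tan(y)^2 + 1

so (-8) + (tan(y)^2 + 1)·y' = 0, and therefore
  dy/dx = -(-8)/(tan(y)^2 + 1) = 8cos(y)^2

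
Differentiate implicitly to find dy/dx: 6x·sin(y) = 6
Take d/dx of both sides. Since y is implicitly a function of x, the chain rule attaches a y' = dy/dx factor whenever we differentiate through y.

Set F(x, y) = (left side) − (right side), so the curve is F = 0. Differentiating each term of F:
  d/dx[6x·sin(y)] = 6x·y'·cos(y) + 6sin(y)
  d/dx[-6] = 0

Collecting, the y'-free part is the partial derivative in x and the y' coefficient is the partial derivative in y:
  ∂F/∂x = 6sin(y)
  ∂F/∂y = 6x·cos(y)

so d/dx[F(x, y(x))] = ∂F/∂x + (∂F/∂y)·y' = 0. Rearranging,
  dy/dx = -(∂F/∂x)/(∂F/∂y) = -(6sin(y))/(6x·cos(y)) = -tan(y)/x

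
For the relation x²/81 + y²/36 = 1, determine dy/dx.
Take d/dx of both sides. Since y is implicitly a function of x, the chain rule attaches a y' = dy/dx factor whenever we differentiate through y.

Set F(x, y) = (left side) − (right side), so the curve is F = 0. Differentiating each term of F:
  d/dx[x^2/81] = 2x/81
  d/dx[y^2/36] = y·y'/18
  d/dx[-1] = 0

Collecting, the y'-free part is the partial derivative in x and the y' coefficient is the partial derivative in y:
  ∂F/∂x = 2x/81
  ∂F/∂y = y/18

so d/dx[F(x, y(x))] = ∂F/∂x + (∂F/∂y)·y' = 0. Rearranging,
  dy/dx = -(∂F/∂x)/(∂F/∂y) = -(2x/81)/(y/18) = -4x/(9y)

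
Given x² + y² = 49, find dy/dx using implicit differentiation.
Take d/dx of both sides. Since y is implicitly a function of x, the chain rule attaches a y' = dy/dx factor whenever we differentiate through y.

Set F(x, y) = (left side) − (right side), so the curve is F = 0. Differentiating each term of F:
  d/dx[x^2] = 2x
  d/dx[y^2] = 2y·y'
  d/dx[-49] = 0

Collecting, the y'-free part is the partial derivative in x and the y' coefficient is the partial derivative in y:
  ∂F/∂x = 2x
  ∂F/∂y = 2y

so d/dx[F(x, y(x))] = ∂F/∂x + (∂F/∂y)·y' = 0. Rearranging,
  dy/dx = -(∂F/∂x)/(∂F/∂y) = -(2x)/(2y) = -x/y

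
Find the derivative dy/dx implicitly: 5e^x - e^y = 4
Take d/dx of both sides. Since y is implicitly a function of x, the chain rule attaches a y' = dy/dx factor whenever we differentiate through y.

Set F(x, y) = (left side) − (right side), so the curve is F = 0. Differentiating each term of F:
  d/dx[5e^(x)] = 5e^(x)
  d/dx[-e^(y)] = -y'·e^(y)
  d/dx[-4] = 0

Collecting, the y'-free part is the partial derivative in x and the y' coefficient is the partial derivative in y:
  ∂F/∂x = 5e^(x)
  ∂F/∂y = -e^(y)

so d/dx[F(x, y(x))] = ∂F/∂x + (∂F/∂y)·y' = 0. Rearranging,
  dy/dx = -(∂F/∂x)/(∂F/∂y) = -(5e^(x))/(-e^(y)) = 5e^(x - y)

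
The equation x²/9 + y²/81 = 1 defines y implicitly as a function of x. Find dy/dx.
Take d/dx of both sides. Since y is implicitly a function of x, the chain rule attaches a y' = dy/dx factor whenever we differentiate through y.

Set F(x, y) = (left side) − (right side), so the curve is F = 0. Differentiating each term of F:
  d/dx[x^2/9] = 2x/9
  d/dx[y^2/81] = 2y·y'/81
  d/dx[-1] = 0

Collecting, the y'-free part is the partial derivative in x and the y' coefficient is the partial derivative in y:
  ∂F/∂x = 2x/9
  ∂F/∂y = 2y/81

so d/dx[F(x, y(x))] = ∂F/∂x + (∂F/∂y)·y' = 0. Rearranging,
  dy/dx = -(∂F/∂x)/(∂F/∂y) = -(2x/9)/(2y/81) = -9x/y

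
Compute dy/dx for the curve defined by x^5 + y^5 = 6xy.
Take d/dx of both sides. Since y is implicitly a function of x, the chain rule attaches a y' = dy/dx factor whenever we differentiate through y.

Set F(x, y) = (left side) − (right side), so the curve is F = 0. Differentiating each term of F:
  d/dx[x^5] = 5x^4
  d/dx[-6xy] = -6x·y' - 6y
  d/dx[y^5] = 5y^4·y'

Collecting, the y'-free part is the partial derivative in x and the y' coefficient is the partial derivative in y:
  ∂F/∂x = 5x^4 - 6y
  ∂F/∂y = -6x + 5y^4

so d/dx[F(x, y(x))] = ∂F/∂x + (∂F/∂y)·y' = 0. Rearranging,
  dy/dx = -(∂F/∂x)/(∂F/∂y) = -(5x^4 - 6y)/(-6x + 5y^4) = (5x^4 - 6y)/(6x - 5y^4)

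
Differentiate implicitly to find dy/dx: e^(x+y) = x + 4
Differentiate both sides with respect to x, treating y as y(x). By the chain rule, any term containing y contributes a factor of y' = dy/dx when we differentiate it.

Move every term to one side and write the relation as F(x, y) = 0. Term by term,
  d/dx[-x] = -1
  d/dx[e^(x + y)] = (y' + 1)·e^(x + y)
  d/dx[-4] = 0

The pieces without y' make up ∂F/∂x and the coefficient of y' is ∂F/∂y:
  ∂F/∂x = e^(x + y) - 1,
  ∂F/∂y = e^(x + y).

Since d/dx[F] = ∂F/∂x + (∂F/∂y)·y' = 0, solve for y':
  (∂F/∂y)·y' = -∂F/∂x
  dy/dx = -(∂F/∂x)/(∂F/∂y) = -(e^(x + y) - 1)/(e^(x + y)) = e^(-x - y) - 1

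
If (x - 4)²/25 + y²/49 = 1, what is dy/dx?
Differentiate the relation implicitly: treat y = y(x) and apply the chain rule, so every y-derivative picks up a y' = dy/dx factor.

With everything moved to the left-hand side, differentiate term by term:
  d/dx[y^2/49] = 2y·y'/49
  d/dx[(x - 4)^2/25] = 2x/25 - 8/25
  d/dx[-1] = 0

Separating the contributions that come from x directly and those that come through y:
  without y':      2x/25 - 8/25
  multiplying y':  2y/49

so (2x/25 - 8/25) + (2y/49)·y' = 0, and therefore
  dy/dx = -(2x/25 - 8/25)/(2y/49)
        = -(2(x - 4)/25)/(2y/49) = 49(4 - x)/(25y)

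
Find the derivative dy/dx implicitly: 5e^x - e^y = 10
Take d/dx of both sides. Since y is implicitly a function of x, the chain rule attaches a y' = dy/dx factor whenever we differentiate through y.

Set F(x, y) = (left side) − (right side), so the curve is F = 0. Differentiating each term of F:
  d/dx[5e^(x)] = 5e^(x)
  d/dx[-e^(y)] = -y'·e^(y)
  d/dx[-10] = 0

Collecting, the y'-free part is the partial derivative in x and the y' coefficient is the partial derivative in y:
  ∂F/∂x = 5e^(x)
  ∂F/∂y = -e^(y)

so d/dx[F(x, y(x))] = ∂F/∂x + (∂F/∂y)·y' = 0. Rearranging,
  dy/dx = -(∂F/∂x)/(∂F/∂y) = -(5e^(x))/(-e^(y)) = 5e^(x - y)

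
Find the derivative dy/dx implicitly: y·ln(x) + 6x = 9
Differentiate both sides with respect to x, treating y as y(x). By the chain rule, any term containing y contributes a factor of y' = dy/dx when we differentiate it.

Move every term to one side and write the relation as F(x, y) = 0. Term by term,
  d/dx[6x] = 6
  d/dx[y·ln(x)] = y'·ln(x) + y/x
  d/dx[-9] = 0

The pieces without y' make up ∂F/∂x and the coefficient of y' is ∂F/∂y:
  ∂F/∂x = 6 + y/x,
  ∂F/∂y = ln(x).

Since d/dx[F] = ∂F/∂x + (∂F/∂y)·y' = 0, solve for y':
  (∂F/∂y)·y' = -∂F/∂x
  dy/dx = -(∂F/∂x)/(∂F/∂y) = -(6 + y/x)/(ln(x))
        = -((6x + y)/x)/(ln(x)) = (-6x - y)/(x·ln(x))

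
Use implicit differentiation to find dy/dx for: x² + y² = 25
Differentiate the relation implicitly: treat y = y(x) and apply the chain rule, so every y-derivative picks up a y' = dy/dx factor.

With everything moved to the left-hand side, differentiate term by term:
  d/dx[x^2] = 2x
  d/dx[y^2] = 2y·y'
  d/dx[-25] = 0

Separating the contributions that come from x directly and those that come through y:
  without y':      2x
  multiplying y':  2y

so (2x) + (2y)·y' = 0, and therefore
  dy/dx = -(2x)/(2y) = -x/y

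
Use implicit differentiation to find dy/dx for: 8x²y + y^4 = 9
Differentiate both sides with respect to x, treating y as y(x). By the chain rule, any term containing y contributes a factor of y' = dy/dx when we differentiate it.

Move every term to one side and write the relation as F(x, y) = 0. Term by term,
  d/dx[8x^2y] = 8x^2·y' + 16xy
  d/dx[y^4] = 4y^3·y'
  d/dx[-9] = 0

The pieces without y' make up ∂F/∂x and the coefficient of y' is ∂F/∂y:
  ∂F/∂x = 16xy,
  ∂F/∂y = 8x^2 + 4y^3.

Since d/dx[F] = ∂F/∂x + (∂F/∂y)·y' = 0, solve for y':
  (∂F/∂y)·y' = -∂F/∂x
  dy/dx = -(∂F/∂x)/(∂F/∂y) = -(16xy)/(8x^2 + 4y^3) = -4xy/(2x^2 + y^3)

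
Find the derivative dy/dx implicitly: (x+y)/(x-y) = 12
Take d/dx of both sides. Since y is implicitly a function of x, the chain rule attaches a y' = dy/dx factor whenever we differentiate through y.

Set F(x, y) = (left side) − (right side), so the curve is F = 0. Differentiating each term of F:
  d/dx[(x + y)/(x - y)] = (y' + 1)/(x - y) + (x + y)(y' - 1)/(x - y)^2
  d/dx[-12] = 0

Collecting, the y'-free part is the partial derivative in x and the y' coefficient is the partial derivative in y:
  ∂F/∂x = 1/(x - y) - (x + y)/(x - y)^2
  ∂F/∂y = 1/(x - y) + (x + y)/(x - y)^2

so d/dx[F(x, y(x))] = ∂F/∂x + (∂F/∂y)·y' = 0. Rearranging,
  dy/dx = -(∂F/∂x)/(∂F/∂y) = -(1/(x - y) - (x + y)/(x - y)^2)/(1/(x - y) + (x + y)/(x - y)^2)
        = -(-2y/(x - y)^2)/(2x/(x - y)^2) = y/x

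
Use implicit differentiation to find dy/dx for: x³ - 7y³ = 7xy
Differentiate both sides with respect to x, treating y as y(x). By the chain rule, any term containing y contributes a factor of y' = dy/dx when we differentiate it.

Move every term to one side and write the relation as F(x, y) = 0. Term by term,
  d/dx[x^3] = 3x^2
  d/dx[-7xy] = -7x·y' - 7y
  d/dx[-7y^3] = -21y^2·y'

The pieces without y' make up ∂F/∂x and the coefficient of y' is ∂F/∂y:
  ∂F/∂x = 3x^2 - 7y,
  ∂F/∂y = -7x - 21y^2.

Since d/dx[F] = ∂F/∂x + (∂F/∂y)·y' = 0, solve for y':
  (∂F/∂y)·y' = -∂F/∂x
  dy/dx = -(∂F/∂x)/(∂F/∂y) = -(3x^2 - 7y)/(-7x - 21y^2) = (3x^2/7 - y)/(x + 3y^2)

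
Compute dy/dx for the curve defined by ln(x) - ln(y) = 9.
Apply d/dx to both sides, remembering that y depends on x. Each occurrence of y therefore brings in a y' = dy/dx via the chain rule.

With F(x, y) equal to the left-hand side minus the right, differentiate F term by term:
  d/dx[ln(x)] = 1/x
  d/dx[-ln(y)] = -y'/y
  d/dx[-9] = 0
Adding these up, d/dx[F] = 0 becomes
  (1/x) + (-1/y)·y' = 0,
so isolating y',
  dy/dx = -(1/x)/(-1/y) = y/x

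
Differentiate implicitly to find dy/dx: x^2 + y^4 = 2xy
Differentiate both sides with respect to x, treating y as y(x). By the chain rule, any term containing y contributes a factor of y' = dy/dx when we differentiate it.

Move every term to one side and write the relation as F(x, y) = 0. Term by term,
  d/dx[x^2] = 2x
  d/dx[-2xy] = -2x·y' - 2y
  d/dx[y^4] = 4y^3·y'

The pieces without y' make up ∂F/∂x and the coefficient of y' is ∂F/∂y:
  ∂F/∂x = 2x - 2y,
  ∂F/∂y = -2x + 4y^3.

Since d/dx[F] = ∂F/∂x + (∂F/∂y)·y' = 0, solve for y':
  (∂F/∂y)·y' = -∂F/∂x
  dy/dx = -(∂F/∂x)/(∂F/∂y) = -(2x - 2y)/(-2x + 4y^3) = (x - y)/(x - 2y^3)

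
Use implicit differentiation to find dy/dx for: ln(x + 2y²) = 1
Take d/dx of both sides. Since y is implicitly a function of x, the chain rule attaches a y' = dy/dx factor whenever we differentiate through y.

Set F(x, y) = (left side) − (right side), so the curve is F = 0. Differentiating each term of F:
  d/dx[ln(x + 2y^2)] = (4y·y' + 1)/(x + 2y^2)
  d/dx[-1] = 0

Collecting, the y'-free part is the partial derivative in x and the y' coefficient is the partial derivative in y:
  ∂F/∂x = 1/(x + 2y^2)
  ∂F/∂y = 4y/(x + 2y^2)

so d/dx[F(x, y(x))] = ∂F/∂x + (∂F/∂y)·y' = 0. Rearranging,
  dy/dx = -(∂F/∂x)/(∂F/∂y) = -(1/(x + 2y^2))/(4y/(x + 2y^2)) = -1/(4y)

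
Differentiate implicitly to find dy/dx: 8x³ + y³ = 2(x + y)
Apply d/dx to both sides, remembering that y depends on x. Each occurrence of y therefore brings in a y' = dy/dx via the chain rule.

With F(x, y) equal to the left-hand side minus the right, differentiate F term by term:
  d/dx[8x^3] = 24x^2
  d/dx[-2x] = -2
  d/dx[y^3] = 3y^2·y'
  d/dx[-2y] = -2·y'
Adding these up, d/dx[F] = 0 becomes
  (24x^2 - 2) + (3y^2 - 2)·y' = 0,
so isolating y',
  dy/dx = -(24x^2 - 2)/(3y^2 - 2) = 2(1 - 12x^2)/(3y^2 - 2)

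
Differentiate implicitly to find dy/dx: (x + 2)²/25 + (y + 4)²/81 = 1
Differentiate both sides with respect to x, treating y as y(x). By the chain rule, any term containing y contributes a factor of y' = dy/dx when we differentiate it.

Move every term to one side and write the relation as F(x, y) = 0. Term by term,
  d/dx[(x + 2)^2/25] = 2x/25 + 4/25
  d/dx[(y + 4)^2/81] = 2·y'(y + 4)/81
  d/dx[-1] = 0

The pieces without y' make up ∂F/∂x and the coefficient of y' is ∂F/∂y:
  ∂F/∂x = 2x/25 + 4/25,
  ∂F/∂y = 2y/81 + 8/81.

Since d/dx[F] = ∂F/∂x + (∂F/∂y)·y' = 0, solve for y':
  (∂F/∂y)·y' = -∂F/∂x
  dy/dx = -(∂F/∂x)/(∂F/∂y) = -(2x/25 + 4/25)/(2y/81 + 8/81)
        = -(2(x + 2)/25)/(2(y + 4)/81) = 81(-x - 2)/(25(y + 4))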